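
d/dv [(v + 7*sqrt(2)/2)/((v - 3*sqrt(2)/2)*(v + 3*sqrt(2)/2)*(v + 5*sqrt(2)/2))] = 4*(-4*v^3 - 26*sqrt(2)*v^2 - 70*v + 9*sqrt(2))/(8*v^6 + 40*sqrt(2)*v^5 + 28*v^4 - 360*sqrt(2)*v^3 - 738*v^2 + 810*sqrt(2)*v + 2025)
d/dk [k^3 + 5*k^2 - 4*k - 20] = 3*k^2 + 10*k - 4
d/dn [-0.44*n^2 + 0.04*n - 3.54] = 0.04 - 0.88*n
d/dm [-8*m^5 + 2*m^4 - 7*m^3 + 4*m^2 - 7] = m*(-40*m^3 + 8*m^2 - 21*m + 8)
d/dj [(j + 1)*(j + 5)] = 2*j + 6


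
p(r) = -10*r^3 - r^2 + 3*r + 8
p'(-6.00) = -1065.00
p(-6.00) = 2114.00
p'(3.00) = -273.00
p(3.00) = -262.00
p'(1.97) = -117.37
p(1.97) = -66.42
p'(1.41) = -59.46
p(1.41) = -17.79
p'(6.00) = -1089.00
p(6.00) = -2170.00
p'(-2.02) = -115.37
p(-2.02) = 80.28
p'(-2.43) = -169.29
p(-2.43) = 138.29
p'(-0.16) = 2.55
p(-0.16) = 7.54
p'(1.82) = -100.01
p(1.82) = -50.14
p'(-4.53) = -603.57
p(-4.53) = 903.49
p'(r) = -30*r^2 - 2*r + 3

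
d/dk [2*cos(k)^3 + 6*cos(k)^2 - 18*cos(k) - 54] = 6*(sin(k)^2 - 2*cos(k) + 2)*sin(k)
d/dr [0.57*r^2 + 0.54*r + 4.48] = 1.14*r + 0.54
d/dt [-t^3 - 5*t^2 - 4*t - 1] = -3*t^2 - 10*t - 4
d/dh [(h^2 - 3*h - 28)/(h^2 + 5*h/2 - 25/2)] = 2*(11*h^2 + 62*h + 215)/(4*h^4 + 20*h^3 - 75*h^2 - 250*h + 625)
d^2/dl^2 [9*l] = 0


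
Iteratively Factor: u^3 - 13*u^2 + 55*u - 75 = (u - 5)*(u^2 - 8*u + 15) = (u - 5)*(u - 3)*(u - 5)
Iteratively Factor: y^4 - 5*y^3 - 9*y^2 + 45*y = (y - 3)*(y^3 - 2*y^2 - 15*y) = y*(y - 3)*(y^2 - 2*y - 15) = y*(y - 5)*(y - 3)*(y + 3)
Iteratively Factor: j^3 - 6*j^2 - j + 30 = (j + 2)*(j^2 - 8*j + 15) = (j - 5)*(j + 2)*(j - 3)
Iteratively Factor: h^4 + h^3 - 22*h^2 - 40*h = (h + 4)*(h^3 - 3*h^2 - 10*h) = (h - 5)*(h + 4)*(h^2 + 2*h) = (h - 5)*(h + 2)*(h + 4)*(h)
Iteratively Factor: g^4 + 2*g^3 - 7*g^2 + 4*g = (g + 4)*(g^3 - 2*g^2 + g) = (g - 1)*(g + 4)*(g^2 - g) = (g - 1)^2*(g + 4)*(g)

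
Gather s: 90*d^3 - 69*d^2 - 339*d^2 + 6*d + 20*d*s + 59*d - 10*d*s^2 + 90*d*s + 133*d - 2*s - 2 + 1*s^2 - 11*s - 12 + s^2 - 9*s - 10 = 90*d^3 - 408*d^2 + 198*d + s^2*(2 - 10*d) + s*(110*d - 22) - 24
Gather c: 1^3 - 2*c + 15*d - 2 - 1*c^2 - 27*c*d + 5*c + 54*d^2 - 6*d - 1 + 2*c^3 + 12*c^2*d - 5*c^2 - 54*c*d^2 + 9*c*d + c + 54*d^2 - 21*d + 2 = 2*c^3 + c^2*(12*d - 6) + c*(-54*d^2 - 18*d + 4) + 108*d^2 - 12*d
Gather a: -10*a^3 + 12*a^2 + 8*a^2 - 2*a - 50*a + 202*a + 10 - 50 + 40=-10*a^3 + 20*a^2 + 150*a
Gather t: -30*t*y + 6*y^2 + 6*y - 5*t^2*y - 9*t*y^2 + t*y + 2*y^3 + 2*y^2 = -5*t^2*y + t*(-9*y^2 - 29*y) + 2*y^3 + 8*y^2 + 6*y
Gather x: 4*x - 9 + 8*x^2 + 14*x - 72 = 8*x^2 + 18*x - 81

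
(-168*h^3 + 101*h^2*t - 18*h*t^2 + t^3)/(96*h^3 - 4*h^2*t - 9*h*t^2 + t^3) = (21*h^2 - 10*h*t + t^2)/(-12*h^2 - h*t + t^2)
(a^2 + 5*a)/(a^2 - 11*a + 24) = a*(a + 5)/(a^2 - 11*a + 24)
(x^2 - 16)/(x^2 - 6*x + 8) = (x + 4)/(x - 2)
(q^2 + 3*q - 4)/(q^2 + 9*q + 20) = (q - 1)/(q + 5)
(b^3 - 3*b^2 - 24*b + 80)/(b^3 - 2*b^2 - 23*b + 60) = (b - 4)/(b - 3)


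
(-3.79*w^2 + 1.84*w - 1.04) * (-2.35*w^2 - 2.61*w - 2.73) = 8.9065*w^4 + 5.5679*w^3 + 7.9883*w^2 - 2.3088*w + 2.8392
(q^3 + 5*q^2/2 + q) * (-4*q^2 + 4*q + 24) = -4*q^5 - 6*q^4 + 30*q^3 + 64*q^2 + 24*q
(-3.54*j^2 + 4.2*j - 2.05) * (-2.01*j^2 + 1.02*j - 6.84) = 7.1154*j^4 - 12.0528*j^3 + 32.6181*j^2 - 30.819*j + 14.022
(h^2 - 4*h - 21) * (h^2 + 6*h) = h^4 + 2*h^3 - 45*h^2 - 126*h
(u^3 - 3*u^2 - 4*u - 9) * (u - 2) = u^4 - 5*u^3 + 2*u^2 - u + 18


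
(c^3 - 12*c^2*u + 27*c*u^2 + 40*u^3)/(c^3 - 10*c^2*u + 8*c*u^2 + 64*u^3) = (-c^2 + 4*c*u + 5*u^2)/(-c^2 + 2*c*u + 8*u^2)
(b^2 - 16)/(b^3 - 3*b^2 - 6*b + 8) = (b + 4)/(b^2 + b - 2)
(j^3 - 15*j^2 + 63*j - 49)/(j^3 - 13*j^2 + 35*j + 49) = (j - 1)/(j + 1)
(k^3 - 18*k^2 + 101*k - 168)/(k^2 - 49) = (k^2 - 11*k + 24)/(k + 7)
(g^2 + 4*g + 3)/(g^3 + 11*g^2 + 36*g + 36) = (g + 1)/(g^2 + 8*g + 12)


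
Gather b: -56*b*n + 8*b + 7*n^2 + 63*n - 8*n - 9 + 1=b*(8 - 56*n) + 7*n^2 + 55*n - 8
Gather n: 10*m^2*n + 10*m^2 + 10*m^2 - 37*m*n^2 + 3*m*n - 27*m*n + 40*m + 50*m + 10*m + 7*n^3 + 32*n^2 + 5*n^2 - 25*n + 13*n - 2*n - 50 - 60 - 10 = 20*m^2 + 100*m + 7*n^3 + n^2*(37 - 37*m) + n*(10*m^2 - 24*m - 14) - 120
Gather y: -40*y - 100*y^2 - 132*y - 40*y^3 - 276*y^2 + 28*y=-40*y^3 - 376*y^2 - 144*y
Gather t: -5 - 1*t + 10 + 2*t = t + 5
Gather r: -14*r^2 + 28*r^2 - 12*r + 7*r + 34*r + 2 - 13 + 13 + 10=14*r^2 + 29*r + 12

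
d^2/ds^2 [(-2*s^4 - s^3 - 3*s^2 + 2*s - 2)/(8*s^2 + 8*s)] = (-s^6 - 3*s^5 - 3*s^4 + 2*s^3 - 3*s^2 - 3*s - 1)/(2*s^3*(s^3 + 3*s^2 + 3*s + 1))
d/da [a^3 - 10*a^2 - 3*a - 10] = 3*a^2 - 20*a - 3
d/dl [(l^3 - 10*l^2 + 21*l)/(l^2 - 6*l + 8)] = (l^4 - 12*l^3 + 63*l^2 - 160*l + 168)/(l^4 - 12*l^3 + 52*l^2 - 96*l + 64)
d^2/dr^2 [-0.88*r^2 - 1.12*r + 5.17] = -1.76000000000000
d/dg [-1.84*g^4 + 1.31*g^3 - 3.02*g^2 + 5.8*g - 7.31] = -7.36*g^3 + 3.93*g^2 - 6.04*g + 5.8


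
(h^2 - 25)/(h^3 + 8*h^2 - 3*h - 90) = (h - 5)/(h^2 + 3*h - 18)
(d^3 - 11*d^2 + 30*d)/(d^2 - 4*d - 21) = d*(-d^2 + 11*d - 30)/(-d^2 + 4*d + 21)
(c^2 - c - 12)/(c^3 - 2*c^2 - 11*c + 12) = 1/(c - 1)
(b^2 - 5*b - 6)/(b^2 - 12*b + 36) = (b + 1)/(b - 6)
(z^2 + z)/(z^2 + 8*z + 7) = z/(z + 7)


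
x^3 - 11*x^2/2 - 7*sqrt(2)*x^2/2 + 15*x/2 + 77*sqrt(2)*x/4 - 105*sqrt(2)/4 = (x - 3)*(x - 5/2)*(x - 7*sqrt(2)/2)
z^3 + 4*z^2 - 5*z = z*(z - 1)*(z + 5)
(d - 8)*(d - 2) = d^2 - 10*d + 16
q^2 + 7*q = q*(q + 7)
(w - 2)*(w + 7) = w^2 + 5*w - 14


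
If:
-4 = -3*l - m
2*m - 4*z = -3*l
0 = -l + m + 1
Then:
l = 5/4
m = 1/4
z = 17/16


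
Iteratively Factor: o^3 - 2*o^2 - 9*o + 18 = (o + 3)*(o^2 - 5*o + 6) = (o - 2)*(o + 3)*(o - 3)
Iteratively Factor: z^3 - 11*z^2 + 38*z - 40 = (z - 2)*(z^2 - 9*z + 20) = (z - 5)*(z - 2)*(z - 4)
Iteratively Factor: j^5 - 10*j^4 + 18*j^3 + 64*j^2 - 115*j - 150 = (j + 1)*(j^4 - 11*j^3 + 29*j^2 + 35*j - 150) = (j - 5)*(j + 1)*(j^3 - 6*j^2 - j + 30) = (j - 5)^2*(j + 1)*(j^2 - j - 6) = (j - 5)^2*(j - 3)*(j + 1)*(j + 2)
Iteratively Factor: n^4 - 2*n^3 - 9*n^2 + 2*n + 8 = (n - 1)*(n^3 - n^2 - 10*n - 8) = (n - 1)*(n + 1)*(n^2 - 2*n - 8) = (n - 1)*(n + 1)*(n + 2)*(n - 4)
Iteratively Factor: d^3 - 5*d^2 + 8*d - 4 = (d - 1)*(d^2 - 4*d + 4) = (d - 2)*(d - 1)*(d - 2)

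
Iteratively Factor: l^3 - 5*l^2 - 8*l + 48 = (l - 4)*(l^2 - l - 12) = (l - 4)*(l + 3)*(l - 4)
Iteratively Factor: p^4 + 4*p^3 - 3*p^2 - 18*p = (p + 3)*(p^3 + p^2 - 6*p) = (p - 2)*(p + 3)*(p^2 + 3*p) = p*(p - 2)*(p + 3)*(p + 3)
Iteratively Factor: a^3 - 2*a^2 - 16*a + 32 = (a - 2)*(a^2 - 16) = (a - 4)*(a - 2)*(a + 4)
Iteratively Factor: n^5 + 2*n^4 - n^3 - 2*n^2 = (n + 2)*(n^4 - n^2) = n*(n + 2)*(n^3 - n) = n*(n + 1)*(n + 2)*(n^2 - n) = n^2*(n + 1)*(n + 2)*(n - 1)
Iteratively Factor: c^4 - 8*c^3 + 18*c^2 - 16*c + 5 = (c - 1)*(c^3 - 7*c^2 + 11*c - 5) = (c - 1)^2*(c^2 - 6*c + 5) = (c - 5)*(c - 1)^2*(c - 1)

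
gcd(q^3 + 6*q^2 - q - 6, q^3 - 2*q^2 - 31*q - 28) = q + 1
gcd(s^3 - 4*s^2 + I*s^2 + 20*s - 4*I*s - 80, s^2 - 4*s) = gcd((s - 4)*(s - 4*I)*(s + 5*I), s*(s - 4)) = s - 4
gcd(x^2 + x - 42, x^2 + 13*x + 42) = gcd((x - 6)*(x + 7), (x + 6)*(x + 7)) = x + 7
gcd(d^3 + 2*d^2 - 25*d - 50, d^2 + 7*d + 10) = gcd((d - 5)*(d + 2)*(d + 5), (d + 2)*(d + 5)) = d^2 + 7*d + 10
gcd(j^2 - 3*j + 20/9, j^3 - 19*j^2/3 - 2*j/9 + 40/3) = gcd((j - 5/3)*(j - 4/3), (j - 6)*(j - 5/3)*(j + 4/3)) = j - 5/3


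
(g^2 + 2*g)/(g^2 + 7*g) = (g + 2)/(g + 7)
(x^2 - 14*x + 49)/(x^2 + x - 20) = (x^2 - 14*x + 49)/(x^2 + x - 20)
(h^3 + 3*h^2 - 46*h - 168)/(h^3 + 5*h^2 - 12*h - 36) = (h^2 - 3*h - 28)/(h^2 - h - 6)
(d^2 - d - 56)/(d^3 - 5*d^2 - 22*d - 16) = (d + 7)/(d^2 + 3*d + 2)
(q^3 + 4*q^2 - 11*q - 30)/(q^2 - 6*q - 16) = (q^2 + 2*q - 15)/(q - 8)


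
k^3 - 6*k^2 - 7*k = k*(k - 7)*(k + 1)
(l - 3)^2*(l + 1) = l^3 - 5*l^2 + 3*l + 9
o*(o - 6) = o^2 - 6*o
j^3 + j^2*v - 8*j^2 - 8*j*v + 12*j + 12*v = (j - 6)*(j - 2)*(j + v)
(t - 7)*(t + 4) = t^2 - 3*t - 28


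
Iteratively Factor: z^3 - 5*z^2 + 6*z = (z - 2)*(z^2 - 3*z) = (z - 3)*(z - 2)*(z)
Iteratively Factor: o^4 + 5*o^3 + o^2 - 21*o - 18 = (o + 3)*(o^3 + 2*o^2 - 5*o - 6) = (o + 1)*(o + 3)*(o^2 + o - 6) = (o + 1)*(o + 3)^2*(o - 2)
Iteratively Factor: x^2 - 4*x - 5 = (x - 5)*(x + 1)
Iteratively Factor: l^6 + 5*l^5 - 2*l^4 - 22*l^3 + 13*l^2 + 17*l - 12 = (l - 1)*(l^5 + 6*l^4 + 4*l^3 - 18*l^2 - 5*l + 12) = (l - 1)^2*(l^4 + 7*l^3 + 11*l^2 - 7*l - 12) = (l - 1)^2*(l + 4)*(l^3 + 3*l^2 - l - 3) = (l - 1)^2*(l + 1)*(l + 4)*(l^2 + 2*l - 3) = (l - 1)^2*(l + 1)*(l + 3)*(l + 4)*(l - 1)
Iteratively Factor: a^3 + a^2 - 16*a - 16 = (a - 4)*(a^2 + 5*a + 4) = (a - 4)*(a + 1)*(a + 4)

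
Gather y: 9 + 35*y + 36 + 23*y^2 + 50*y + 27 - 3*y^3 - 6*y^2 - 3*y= -3*y^3 + 17*y^2 + 82*y + 72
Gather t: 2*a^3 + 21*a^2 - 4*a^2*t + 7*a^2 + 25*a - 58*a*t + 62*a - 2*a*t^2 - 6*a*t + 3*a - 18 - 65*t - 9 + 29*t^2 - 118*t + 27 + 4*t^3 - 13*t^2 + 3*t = 2*a^3 + 28*a^2 + 90*a + 4*t^3 + t^2*(16 - 2*a) + t*(-4*a^2 - 64*a - 180)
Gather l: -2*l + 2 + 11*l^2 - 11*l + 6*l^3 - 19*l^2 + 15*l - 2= 6*l^3 - 8*l^2 + 2*l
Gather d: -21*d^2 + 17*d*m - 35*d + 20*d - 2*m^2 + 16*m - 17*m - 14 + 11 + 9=-21*d^2 + d*(17*m - 15) - 2*m^2 - m + 6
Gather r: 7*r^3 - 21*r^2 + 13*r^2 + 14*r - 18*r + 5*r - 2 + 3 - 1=7*r^3 - 8*r^2 + r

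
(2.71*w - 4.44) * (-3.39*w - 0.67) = -9.1869*w^2 + 13.2359*w + 2.9748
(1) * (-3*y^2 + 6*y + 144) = -3*y^2 + 6*y + 144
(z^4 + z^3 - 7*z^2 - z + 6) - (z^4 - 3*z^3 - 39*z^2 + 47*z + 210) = 4*z^3 + 32*z^2 - 48*z - 204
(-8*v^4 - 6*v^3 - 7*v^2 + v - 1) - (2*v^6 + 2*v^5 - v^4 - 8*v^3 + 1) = -2*v^6 - 2*v^5 - 7*v^4 + 2*v^3 - 7*v^2 + v - 2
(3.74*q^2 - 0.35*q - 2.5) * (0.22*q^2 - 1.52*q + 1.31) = 0.8228*q^4 - 5.7618*q^3 + 4.8814*q^2 + 3.3415*q - 3.275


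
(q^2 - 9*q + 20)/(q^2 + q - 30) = (q - 4)/(q + 6)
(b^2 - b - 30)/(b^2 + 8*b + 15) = (b - 6)/(b + 3)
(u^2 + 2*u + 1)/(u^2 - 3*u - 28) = (u^2 + 2*u + 1)/(u^2 - 3*u - 28)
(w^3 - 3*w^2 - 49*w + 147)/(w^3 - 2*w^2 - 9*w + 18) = (w^2 - 49)/(w^2 + w - 6)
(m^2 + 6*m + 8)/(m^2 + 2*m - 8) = (m + 2)/(m - 2)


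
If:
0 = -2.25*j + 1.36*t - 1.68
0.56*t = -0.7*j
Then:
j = -0.43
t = 0.53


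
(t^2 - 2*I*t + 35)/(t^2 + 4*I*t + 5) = (t - 7*I)/(t - I)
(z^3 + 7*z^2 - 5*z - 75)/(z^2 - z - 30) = (z^2 + 2*z - 15)/(z - 6)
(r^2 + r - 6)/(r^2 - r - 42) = (-r^2 - r + 6)/(-r^2 + r + 42)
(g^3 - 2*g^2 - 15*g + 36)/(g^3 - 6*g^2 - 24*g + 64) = (g^2 - 6*g + 9)/(g^2 - 10*g + 16)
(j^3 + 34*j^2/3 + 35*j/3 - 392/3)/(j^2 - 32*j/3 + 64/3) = (j^2 + 14*j + 49)/(j - 8)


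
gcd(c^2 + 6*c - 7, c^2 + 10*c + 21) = c + 7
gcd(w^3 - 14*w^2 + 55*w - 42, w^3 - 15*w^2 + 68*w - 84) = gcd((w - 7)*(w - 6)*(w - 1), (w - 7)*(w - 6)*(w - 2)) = w^2 - 13*w + 42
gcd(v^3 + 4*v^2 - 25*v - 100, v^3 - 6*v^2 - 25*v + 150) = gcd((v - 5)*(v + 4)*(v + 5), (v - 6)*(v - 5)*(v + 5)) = v^2 - 25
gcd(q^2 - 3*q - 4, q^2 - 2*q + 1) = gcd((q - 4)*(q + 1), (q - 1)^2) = 1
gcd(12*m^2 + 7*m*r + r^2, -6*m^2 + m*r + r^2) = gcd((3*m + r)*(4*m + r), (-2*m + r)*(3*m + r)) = 3*m + r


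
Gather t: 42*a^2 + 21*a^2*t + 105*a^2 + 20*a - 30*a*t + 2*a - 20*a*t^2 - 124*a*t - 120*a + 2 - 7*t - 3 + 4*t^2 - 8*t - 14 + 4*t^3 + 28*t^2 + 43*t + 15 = 147*a^2 - 98*a + 4*t^3 + t^2*(32 - 20*a) + t*(21*a^2 - 154*a + 28)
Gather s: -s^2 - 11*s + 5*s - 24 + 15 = -s^2 - 6*s - 9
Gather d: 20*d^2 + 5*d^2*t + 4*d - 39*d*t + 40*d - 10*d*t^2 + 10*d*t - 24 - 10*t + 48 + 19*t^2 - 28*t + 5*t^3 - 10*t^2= d^2*(5*t + 20) + d*(-10*t^2 - 29*t + 44) + 5*t^3 + 9*t^2 - 38*t + 24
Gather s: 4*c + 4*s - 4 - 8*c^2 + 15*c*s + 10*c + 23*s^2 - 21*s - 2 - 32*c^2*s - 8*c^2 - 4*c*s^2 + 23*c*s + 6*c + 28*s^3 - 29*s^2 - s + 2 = -16*c^2 + 20*c + 28*s^3 + s^2*(-4*c - 6) + s*(-32*c^2 + 38*c - 18) - 4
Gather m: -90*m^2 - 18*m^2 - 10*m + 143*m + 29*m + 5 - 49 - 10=-108*m^2 + 162*m - 54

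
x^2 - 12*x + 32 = (x - 8)*(x - 4)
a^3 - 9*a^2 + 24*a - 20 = (a - 5)*(a - 2)^2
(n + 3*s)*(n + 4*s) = n^2 + 7*n*s + 12*s^2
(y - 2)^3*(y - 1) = y^4 - 7*y^3 + 18*y^2 - 20*y + 8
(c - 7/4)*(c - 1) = c^2 - 11*c/4 + 7/4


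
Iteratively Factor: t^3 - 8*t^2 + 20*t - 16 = (t - 4)*(t^2 - 4*t + 4) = (t - 4)*(t - 2)*(t - 2)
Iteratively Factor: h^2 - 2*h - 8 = (h - 4)*(h + 2)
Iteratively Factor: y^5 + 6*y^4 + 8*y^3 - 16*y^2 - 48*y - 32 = (y - 2)*(y^4 + 8*y^3 + 24*y^2 + 32*y + 16) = (y - 2)*(y + 2)*(y^3 + 6*y^2 + 12*y + 8) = (y - 2)*(y + 2)^2*(y^2 + 4*y + 4) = (y - 2)*(y + 2)^3*(y + 2)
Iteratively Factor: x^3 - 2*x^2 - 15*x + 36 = (x - 3)*(x^2 + x - 12) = (x - 3)^2*(x + 4)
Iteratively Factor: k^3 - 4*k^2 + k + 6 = (k + 1)*(k^2 - 5*k + 6) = (k - 2)*(k + 1)*(k - 3)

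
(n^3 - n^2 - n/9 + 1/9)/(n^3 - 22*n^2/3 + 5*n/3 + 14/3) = (9*n^2 - 1)/(3*(3*n^2 - 19*n - 14))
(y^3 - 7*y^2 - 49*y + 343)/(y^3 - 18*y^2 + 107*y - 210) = (y^2 - 49)/(y^2 - 11*y + 30)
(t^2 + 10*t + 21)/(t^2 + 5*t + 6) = (t + 7)/(t + 2)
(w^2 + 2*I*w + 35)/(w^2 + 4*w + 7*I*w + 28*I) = (w - 5*I)/(w + 4)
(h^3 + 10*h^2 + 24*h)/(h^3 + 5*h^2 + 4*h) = (h + 6)/(h + 1)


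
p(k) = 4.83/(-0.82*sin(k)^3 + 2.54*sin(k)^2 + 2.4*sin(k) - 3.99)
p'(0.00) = -0.73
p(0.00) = -1.21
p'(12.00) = 0.22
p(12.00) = -1.09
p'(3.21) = 0.57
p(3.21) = -1.17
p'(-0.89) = 0.60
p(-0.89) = -1.23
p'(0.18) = -1.27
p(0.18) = -1.39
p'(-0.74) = 0.43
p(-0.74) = -1.15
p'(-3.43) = 1.73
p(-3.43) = -1.55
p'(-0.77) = 0.47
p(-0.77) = -1.16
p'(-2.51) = -0.30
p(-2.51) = -1.11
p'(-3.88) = 7.74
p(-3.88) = -3.28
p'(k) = 4.83*(2.46*sin(k)^2*cos(k) - 5.08*sin(k)*cos(k) - 2.4*cos(k))/(-0.82*sin(k)^3 + 2.54*sin(k)^2 + 2.4*sin(k) - 3.99)^2 = (11.8818*sin(k)^2 - 24.5364*sin(k) - 11.592)*cos(k)/(0.82*sin(k)^3 - 2.54*sin(k)^2 - 2.4*sin(k) + 3.99)^2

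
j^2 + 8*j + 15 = (j + 3)*(j + 5)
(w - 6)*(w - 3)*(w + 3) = w^3 - 6*w^2 - 9*w + 54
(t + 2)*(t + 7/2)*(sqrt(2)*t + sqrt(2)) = sqrt(2)*t^3 + 13*sqrt(2)*t^2/2 + 25*sqrt(2)*t/2 + 7*sqrt(2)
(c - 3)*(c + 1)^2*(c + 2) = c^4 + c^3 - 7*c^2 - 13*c - 6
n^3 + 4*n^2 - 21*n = n*(n - 3)*(n + 7)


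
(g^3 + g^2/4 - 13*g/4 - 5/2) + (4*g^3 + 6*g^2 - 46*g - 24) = 5*g^3 + 25*g^2/4 - 197*g/4 - 53/2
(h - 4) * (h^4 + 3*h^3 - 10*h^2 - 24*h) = h^5 - h^4 - 22*h^3 + 16*h^2 + 96*h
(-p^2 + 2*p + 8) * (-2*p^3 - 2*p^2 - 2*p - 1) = 2*p^5 - 2*p^4 - 18*p^3 - 19*p^2 - 18*p - 8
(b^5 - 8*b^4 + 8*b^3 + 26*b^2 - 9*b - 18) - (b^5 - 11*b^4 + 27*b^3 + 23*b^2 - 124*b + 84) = 3*b^4 - 19*b^3 + 3*b^2 + 115*b - 102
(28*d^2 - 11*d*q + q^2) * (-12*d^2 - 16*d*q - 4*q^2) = -336*d^4 - 316*d^3*q + 52*d^2*q^2 + 28*d*q^3 - 4*q^4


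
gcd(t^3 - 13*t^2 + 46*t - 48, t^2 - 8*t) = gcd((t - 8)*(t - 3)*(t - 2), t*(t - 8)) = t - 8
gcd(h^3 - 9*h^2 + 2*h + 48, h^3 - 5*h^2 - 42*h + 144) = h^2 - 11*h + 24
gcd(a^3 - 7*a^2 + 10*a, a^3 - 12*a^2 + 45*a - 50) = a^2 - 7*a + 10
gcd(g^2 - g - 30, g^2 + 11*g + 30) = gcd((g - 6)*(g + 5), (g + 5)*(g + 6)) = g + 5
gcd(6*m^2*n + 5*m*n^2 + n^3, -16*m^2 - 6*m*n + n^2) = 2*m + n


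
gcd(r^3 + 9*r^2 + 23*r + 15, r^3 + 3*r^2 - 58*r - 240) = r + 5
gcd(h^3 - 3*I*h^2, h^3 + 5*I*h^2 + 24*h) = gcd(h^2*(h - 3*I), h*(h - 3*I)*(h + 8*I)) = h^2 - 3*I*h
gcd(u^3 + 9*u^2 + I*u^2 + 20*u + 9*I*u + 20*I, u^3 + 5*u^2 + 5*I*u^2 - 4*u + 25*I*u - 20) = u^2 + u*(5 + I) + 5*I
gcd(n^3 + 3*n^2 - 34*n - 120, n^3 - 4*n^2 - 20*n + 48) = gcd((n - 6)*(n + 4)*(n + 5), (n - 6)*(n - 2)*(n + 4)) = n^2 - 2*n - 24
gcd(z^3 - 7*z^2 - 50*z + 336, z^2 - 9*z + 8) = z - 8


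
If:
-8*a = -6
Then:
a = 3/4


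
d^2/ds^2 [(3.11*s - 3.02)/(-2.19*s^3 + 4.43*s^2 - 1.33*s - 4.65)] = (-89.495226*s^5 + 354.844386*s^4 - 572.736028*s^3 + 788.429532*s^2 - 675.672918*s + 173.572726)/(10.503459*s^9 - 63.740169*s^8 + 148.072032*s^7 - 97.452278*s^6 - 180.752406*s^5 + 331.523004*s^4 - 19.971548*s^3 - 262.68687*s^2 + 86.273775*s + 100.544625)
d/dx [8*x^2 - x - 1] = 16*x - 1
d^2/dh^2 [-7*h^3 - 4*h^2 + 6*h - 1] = -42*h - 8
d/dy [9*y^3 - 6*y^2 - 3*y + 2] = 27*y^2 - 12*y - 3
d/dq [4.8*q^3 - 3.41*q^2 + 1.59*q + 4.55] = 14.4*q^2 - 6.82*q + 1.59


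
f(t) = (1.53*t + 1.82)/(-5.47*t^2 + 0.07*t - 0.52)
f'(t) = (1.53*t + 1.82)*(10.94*t - 0.07)/(-5.47*t^2 + 0.07*t - 0.52)^2 + 1.53/(-5.47*t^2 + 0.07*t - 0.52)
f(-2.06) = 0.06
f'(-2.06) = -0.01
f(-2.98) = 0.06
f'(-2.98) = 0.01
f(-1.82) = 0.05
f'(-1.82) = -0.03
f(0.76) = -0.82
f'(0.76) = 1.45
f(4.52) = -0.08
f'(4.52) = 0.02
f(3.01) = -0.13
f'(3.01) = 0.05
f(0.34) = -2.07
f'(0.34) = 5.35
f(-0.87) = -0.10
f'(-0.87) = -0.53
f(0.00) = -3.50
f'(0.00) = -3.41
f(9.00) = -0.04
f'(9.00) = 0.00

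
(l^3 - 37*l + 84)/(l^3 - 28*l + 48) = (l^3 - 37*l + 84)/(l^3 - 28*l + 48)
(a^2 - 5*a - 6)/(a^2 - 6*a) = (a + 1)/a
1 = 1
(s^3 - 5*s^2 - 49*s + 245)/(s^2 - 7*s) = s + 2 - 35/s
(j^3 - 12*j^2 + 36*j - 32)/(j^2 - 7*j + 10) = (j^2 - 10*j + 16)/(j - 5)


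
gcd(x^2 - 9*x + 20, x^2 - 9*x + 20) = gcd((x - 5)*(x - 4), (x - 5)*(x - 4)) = x^2 - 9*x + 20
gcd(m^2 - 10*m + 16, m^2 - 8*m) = m - 8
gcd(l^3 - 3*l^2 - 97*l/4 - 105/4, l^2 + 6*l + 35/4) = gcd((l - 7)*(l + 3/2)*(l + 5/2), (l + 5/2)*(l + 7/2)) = l + 5/2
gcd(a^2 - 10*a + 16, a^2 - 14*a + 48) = a - 8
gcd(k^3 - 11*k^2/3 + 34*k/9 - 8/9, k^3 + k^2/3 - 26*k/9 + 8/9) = k^2 - 5*k/3 + 4/9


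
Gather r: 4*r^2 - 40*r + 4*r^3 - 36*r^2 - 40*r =4*r^3 - 32*r^2 - 80*r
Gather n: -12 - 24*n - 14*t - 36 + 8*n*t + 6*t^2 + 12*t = n*(8*t - 24) + 6*t^2 - 2*t - 48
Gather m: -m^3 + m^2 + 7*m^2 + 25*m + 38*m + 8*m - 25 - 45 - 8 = -m^3 + 8*m^2 + 71*m - 78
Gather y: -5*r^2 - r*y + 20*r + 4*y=-5*r^2 + 20*r + y*(4 - r)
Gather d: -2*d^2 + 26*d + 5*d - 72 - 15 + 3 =-2*d^2 + 31*d - 84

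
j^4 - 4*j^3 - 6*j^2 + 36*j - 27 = (j - 3)^2*(j - 1)*(j + 3)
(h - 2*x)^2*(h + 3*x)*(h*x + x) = h^4*x - h^3*x^2 + h^3*x - 8*h^2*x^3 - h^2*x^2 + 12*h*x^4 - 8*h*x^3 + 12*x^4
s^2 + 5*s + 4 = (s + 1)*(s + 4)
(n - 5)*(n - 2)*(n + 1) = n^3 - 6*n^2 + 3*n + 10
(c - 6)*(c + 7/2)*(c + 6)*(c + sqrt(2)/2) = c^4 + sqrt(2)*c^3/2 + 7*c^3/2 - 36*c^2 + 7*sqrt(2)*c^2/4 - 126*c - 18*sqrt(2)*c - 63*sqrt(2)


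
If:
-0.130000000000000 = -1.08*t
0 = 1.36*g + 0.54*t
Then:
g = -0.05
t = 0.12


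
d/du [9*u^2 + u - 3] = 18*u + 1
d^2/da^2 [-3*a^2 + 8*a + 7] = -6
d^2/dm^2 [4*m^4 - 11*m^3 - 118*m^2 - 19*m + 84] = 48*m^2 - 66*m - 236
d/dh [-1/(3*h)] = 1/(3*h^2)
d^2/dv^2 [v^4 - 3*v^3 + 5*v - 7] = 6*v*(2*v - 3)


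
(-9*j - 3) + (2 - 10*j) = -19*j - 1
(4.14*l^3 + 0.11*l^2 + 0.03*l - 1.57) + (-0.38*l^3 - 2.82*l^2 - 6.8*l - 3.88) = 3.76*l^3 - 2.71*l^2 - 6.77*l - 5.45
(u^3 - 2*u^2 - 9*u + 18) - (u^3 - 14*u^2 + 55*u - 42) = 12*u^2 - 64*u + 60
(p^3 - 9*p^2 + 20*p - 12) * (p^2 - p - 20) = p^5 - 10*p^4 + 9*p^3 + 148*p^2 - 388*p + 240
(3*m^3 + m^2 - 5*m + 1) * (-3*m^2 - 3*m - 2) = -9*m^5 - 12*m^4 + 6*m^3 + 10*m^2 + 7*m - 2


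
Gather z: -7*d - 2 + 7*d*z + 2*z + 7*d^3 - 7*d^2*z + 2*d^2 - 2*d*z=7*d^3 + 2*d^2 - 7*d + z*(-7*d^2 + 5*d + 2) - 2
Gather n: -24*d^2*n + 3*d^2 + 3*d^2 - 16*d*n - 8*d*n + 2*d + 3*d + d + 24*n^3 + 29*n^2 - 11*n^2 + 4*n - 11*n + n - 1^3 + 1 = 6*d^2 + 6*d + 24*n^3 + 18*n^2 + n*(-24*d^2 - 24*d - 6)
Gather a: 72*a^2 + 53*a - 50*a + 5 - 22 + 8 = 72*a^2 + 3*a - 9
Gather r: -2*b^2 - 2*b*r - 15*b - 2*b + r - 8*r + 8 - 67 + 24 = -2*b^2 - 17*b + r*(-2*b - 7) - 35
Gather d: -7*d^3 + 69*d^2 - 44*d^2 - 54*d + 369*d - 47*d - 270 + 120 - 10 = -7*d^3 + 25*d^2 + 268*d - 160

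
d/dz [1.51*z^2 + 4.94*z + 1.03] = 3.02*z + 4.94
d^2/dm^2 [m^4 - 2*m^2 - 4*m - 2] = 12*m^2 - 4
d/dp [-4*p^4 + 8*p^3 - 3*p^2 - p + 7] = -16*p^3 + 24*p^2 - 6*p - 1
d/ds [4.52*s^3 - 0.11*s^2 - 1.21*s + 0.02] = 13.56*s^2 - 0.22*s - 1.21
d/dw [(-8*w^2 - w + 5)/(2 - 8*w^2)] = (-4*w^2 + 24*w - 1)/(2*(16*w^4 - 8*w^2 + 1))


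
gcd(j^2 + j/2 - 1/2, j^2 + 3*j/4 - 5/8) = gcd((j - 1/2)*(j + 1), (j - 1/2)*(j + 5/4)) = j - 1/2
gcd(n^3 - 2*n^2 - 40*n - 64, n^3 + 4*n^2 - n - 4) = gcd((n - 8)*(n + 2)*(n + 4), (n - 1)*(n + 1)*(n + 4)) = n + 4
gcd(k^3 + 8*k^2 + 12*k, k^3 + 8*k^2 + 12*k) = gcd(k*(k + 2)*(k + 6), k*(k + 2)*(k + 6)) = k^3 + 8*k^2 + 12*k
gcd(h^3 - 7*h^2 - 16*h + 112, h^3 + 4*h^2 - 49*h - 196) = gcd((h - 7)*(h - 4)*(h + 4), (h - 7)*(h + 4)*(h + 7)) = h^2 - 3*h - 28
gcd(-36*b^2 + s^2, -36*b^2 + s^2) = -36*b^2 + s^2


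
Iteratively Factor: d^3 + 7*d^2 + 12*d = (d + 3)*(d^2 + 4*d) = (d + 3)*(d + 4)*(d)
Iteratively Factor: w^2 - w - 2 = (w - 2)*(w + 1)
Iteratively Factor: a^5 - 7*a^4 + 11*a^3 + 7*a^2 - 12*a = (a - 4)*(a^4 - 3*a^3 - a^2 + 3*a) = (a - 4)*(a + 1)*(a^3 - 4*a^2 + 3*a) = a*(a - 4)*(a + 1)*(a^2 - 4*a + 3) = a*(a - 4)*(a - 3)*(a + 1)*(a - 1)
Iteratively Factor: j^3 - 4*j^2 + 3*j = (j - 3)*(j^2 - j) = j*(j - 3)*(j - 1)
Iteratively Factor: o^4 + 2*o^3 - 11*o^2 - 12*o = (o - 3)*(o^3 + 5*o^2 + 4*o) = (o - 3)*(o + 4)*(o^2 + o) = (o - 3)*(o + 1)*(o + 4)*(o)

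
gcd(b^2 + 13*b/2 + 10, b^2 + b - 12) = b + 4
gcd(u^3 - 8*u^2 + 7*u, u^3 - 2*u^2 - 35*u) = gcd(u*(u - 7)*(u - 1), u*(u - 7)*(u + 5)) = u^2 - 7*u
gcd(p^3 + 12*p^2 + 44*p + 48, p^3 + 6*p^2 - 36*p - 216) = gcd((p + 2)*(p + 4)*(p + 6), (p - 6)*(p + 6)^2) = p + 6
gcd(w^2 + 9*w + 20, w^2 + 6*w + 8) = w + 4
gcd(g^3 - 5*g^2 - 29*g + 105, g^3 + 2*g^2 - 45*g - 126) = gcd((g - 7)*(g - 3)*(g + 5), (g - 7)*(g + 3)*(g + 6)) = g - 7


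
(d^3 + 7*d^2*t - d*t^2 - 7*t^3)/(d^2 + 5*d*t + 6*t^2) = (d^3 + 7*d^2*t - d*t^2 - 7*t^3)/(d^2 + 5*d*t + 6*t^2)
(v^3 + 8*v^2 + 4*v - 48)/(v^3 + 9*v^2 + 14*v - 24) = (v - 2)/(v - 1)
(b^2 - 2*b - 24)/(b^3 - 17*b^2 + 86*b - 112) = (b^2 - 2*b - 24)/(b^3 - 17*b^2 + 86*b - 112)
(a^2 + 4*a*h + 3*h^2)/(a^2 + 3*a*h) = (a + h)/a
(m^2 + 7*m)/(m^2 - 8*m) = (m + 7)/(m - 8)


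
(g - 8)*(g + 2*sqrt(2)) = g^2 - 8*g + 2*sqrt(2)*g - 16*sqrt(2)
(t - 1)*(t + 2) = t^2 + t - 2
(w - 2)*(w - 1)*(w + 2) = w^3 - w^2 - 4*w + 4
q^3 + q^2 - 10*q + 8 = (q - 2)*(q - 1)*(q + 4)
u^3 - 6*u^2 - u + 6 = (u - 6)*(u - 1)*(u + 1)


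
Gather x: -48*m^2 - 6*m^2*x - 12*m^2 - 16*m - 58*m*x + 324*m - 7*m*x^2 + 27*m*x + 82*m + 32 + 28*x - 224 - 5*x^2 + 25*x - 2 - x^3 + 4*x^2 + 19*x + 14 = -60*m^2 + 390*m - x^3 + x^2*(-7*m - 1) + x*(-6*m^2 - 31*m + 72) - 180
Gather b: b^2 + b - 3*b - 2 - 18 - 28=b^2 - 2*b - 48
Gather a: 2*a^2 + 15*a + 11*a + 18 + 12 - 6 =2*a^2 + 26*a + 24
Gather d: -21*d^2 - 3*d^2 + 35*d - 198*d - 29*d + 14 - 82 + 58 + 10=-24*d^2 - 192*d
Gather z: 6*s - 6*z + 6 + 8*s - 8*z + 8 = 14*s - 14*z + 14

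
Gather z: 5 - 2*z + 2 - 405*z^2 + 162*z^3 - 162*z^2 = 162*z^3 - 567*z^2 - 2*z + 7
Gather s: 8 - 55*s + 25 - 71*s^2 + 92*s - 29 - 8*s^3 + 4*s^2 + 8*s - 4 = -8*s^3 - 67*s^2 + 45*s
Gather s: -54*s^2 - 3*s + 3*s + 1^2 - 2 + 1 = -54*s^2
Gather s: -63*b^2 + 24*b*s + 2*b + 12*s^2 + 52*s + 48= -63*b^2 + 2*b + 12*s^2 + s*(24*b + 52) + 48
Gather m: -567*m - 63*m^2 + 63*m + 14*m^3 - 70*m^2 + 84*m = 14*m^3 - 133*m^2 - 420*m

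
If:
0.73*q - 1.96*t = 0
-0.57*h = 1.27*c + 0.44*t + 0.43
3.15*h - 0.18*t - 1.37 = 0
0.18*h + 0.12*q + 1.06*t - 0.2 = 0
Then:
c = -0.57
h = 0.44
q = 0.23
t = 0.09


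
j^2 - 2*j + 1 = (j - 1)^2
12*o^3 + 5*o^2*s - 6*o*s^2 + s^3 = (-4*o + s)*(-3*o + s)*(o + s)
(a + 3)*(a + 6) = a^2 + 9*a + 18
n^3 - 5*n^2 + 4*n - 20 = (n - 5)*(n - 2*I)*(n + 2*I)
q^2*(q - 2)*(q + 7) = q^4 + 5*q^3 - 14*q^2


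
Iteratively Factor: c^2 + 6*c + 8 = (c + 2)*(c + 4)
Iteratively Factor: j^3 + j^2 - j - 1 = (j + 1)*(j^2 - 1) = (j - 1)*(j + 1)*(j + 1)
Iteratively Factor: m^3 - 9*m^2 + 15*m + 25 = (m + 1)*(m^2 - 10*m + 25) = (m - 5)*(m + 1)*(m - 5)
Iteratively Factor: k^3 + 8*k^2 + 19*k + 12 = (k + 3)*(k^2 + 5*k + 4) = (k + 3)*(k + 4)*(k + 1)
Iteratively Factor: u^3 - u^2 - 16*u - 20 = (u + 2)*(u^2 - 3*u - 10) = (u + 2)^2*(u - 5)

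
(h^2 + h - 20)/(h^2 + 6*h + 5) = (h - 4)/(h + 1)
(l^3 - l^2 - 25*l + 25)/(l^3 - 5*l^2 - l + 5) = (l + 5)/(l + 1)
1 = 1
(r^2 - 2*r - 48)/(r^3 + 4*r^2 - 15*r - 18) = (r - 8)/(r^2 - 2*r - 3)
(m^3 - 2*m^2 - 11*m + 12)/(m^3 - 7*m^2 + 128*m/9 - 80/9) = 9*(m^2 + 2*m - 3)/(9*m^2 - 27*m + 20)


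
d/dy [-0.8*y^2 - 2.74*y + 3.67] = -1.6*y - 2.74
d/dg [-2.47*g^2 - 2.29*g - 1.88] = -4.94*g - 2.29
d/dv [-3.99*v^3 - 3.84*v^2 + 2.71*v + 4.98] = -11.97*v^2 - 7.68*v + 2.71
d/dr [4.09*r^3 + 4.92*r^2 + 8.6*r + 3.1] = 12.27*r^2 + 9.84*r + 8.6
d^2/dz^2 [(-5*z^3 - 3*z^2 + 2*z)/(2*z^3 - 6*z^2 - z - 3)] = 2*(-72*z^6 - 6*z^5 - 270*z^4 + 53*z^3 + 189*z^2 - 243*z - 33)/(8*z^9 - 72*z^8 + 204*z^7 - 180*z^6 + 114*z^5 - 306*z^4 - 55*z^3 - 171*z^2 - 27*z - 27)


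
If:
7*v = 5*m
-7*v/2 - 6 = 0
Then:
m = -12/5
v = -12/7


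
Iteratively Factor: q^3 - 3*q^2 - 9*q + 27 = (q - 3)*(q^2 - 9) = (q - 3)^2*(q + 3)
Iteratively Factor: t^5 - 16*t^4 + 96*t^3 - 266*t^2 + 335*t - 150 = (t - 5)*(t^4 - 11*t^3 + 41*t^2 - 61*t + 30) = (t - 5)*(t - 3)*(t^3 - 8*t^2 + 17*t - 10) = (t - 5)*(t - 3)*(t - 1)*(t^2 - 7*t + 10) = (t - 5)*(t - 3)*(t - 2)*(t - 1)*(t - 5)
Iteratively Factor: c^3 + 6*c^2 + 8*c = (c)*(c^2 + 6*c + 8) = c*(c + 4)*(c + 2)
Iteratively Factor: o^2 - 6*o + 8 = (o - 4)*(o - 2)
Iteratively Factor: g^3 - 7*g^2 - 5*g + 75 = (g + 3)*(g^2 - 10*g + 25) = (g - 5)*(g + 3)*(g - 5)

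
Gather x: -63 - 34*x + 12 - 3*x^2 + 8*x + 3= -3*x^2 - 26*x - 48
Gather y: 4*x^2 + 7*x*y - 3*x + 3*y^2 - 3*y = 4*x^2 - 3*x + 3*y^2 + y*(7*x - 3)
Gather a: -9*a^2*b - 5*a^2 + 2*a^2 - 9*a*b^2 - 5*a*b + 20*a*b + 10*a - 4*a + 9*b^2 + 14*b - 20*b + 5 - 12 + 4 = a^2*(-9*b - 3) + a*(-9*b^2 + 15*b + 6) + 9*b^2 - 6*b - 3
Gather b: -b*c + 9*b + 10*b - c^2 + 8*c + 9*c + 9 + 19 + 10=b*(19 - c) - c^2 + 17*c + 38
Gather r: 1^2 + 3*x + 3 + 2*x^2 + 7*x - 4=2*x^2 + 10*x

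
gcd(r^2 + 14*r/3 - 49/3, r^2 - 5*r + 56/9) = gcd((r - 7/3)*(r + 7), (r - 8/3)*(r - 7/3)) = r - 7/3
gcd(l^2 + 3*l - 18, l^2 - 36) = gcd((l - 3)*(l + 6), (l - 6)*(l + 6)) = l + 6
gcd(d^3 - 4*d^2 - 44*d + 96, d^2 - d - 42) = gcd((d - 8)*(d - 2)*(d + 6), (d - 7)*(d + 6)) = d + 6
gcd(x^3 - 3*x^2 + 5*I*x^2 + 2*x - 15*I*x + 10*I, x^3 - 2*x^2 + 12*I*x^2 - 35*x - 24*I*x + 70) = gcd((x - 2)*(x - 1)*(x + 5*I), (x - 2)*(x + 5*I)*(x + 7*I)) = x^2 + x*(-2 + 5*I) - 10*I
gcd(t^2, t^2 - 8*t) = t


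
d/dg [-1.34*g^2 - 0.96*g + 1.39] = -2.68*g - 0.96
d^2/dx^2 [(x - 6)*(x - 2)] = 2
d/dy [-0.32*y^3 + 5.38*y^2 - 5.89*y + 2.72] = -0.96*y^2 + 10.76*y - 5.89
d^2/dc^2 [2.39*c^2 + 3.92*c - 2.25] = 4.78000000000000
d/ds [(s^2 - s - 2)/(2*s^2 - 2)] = 1/(2*(s^2 - 2*s + 1))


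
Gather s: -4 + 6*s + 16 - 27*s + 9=21 - 21*s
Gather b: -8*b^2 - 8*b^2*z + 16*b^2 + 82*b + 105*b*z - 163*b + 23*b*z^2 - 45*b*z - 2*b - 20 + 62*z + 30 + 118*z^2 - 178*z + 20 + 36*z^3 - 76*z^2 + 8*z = b^2*(8 - 8*z) + b*(23*z^2 + 60*z - 83) + 36*z^3 + 42*z^2 - 108*z + 30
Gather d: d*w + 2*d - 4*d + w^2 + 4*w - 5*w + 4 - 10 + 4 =d*(w - 2) + w^2 - w - 2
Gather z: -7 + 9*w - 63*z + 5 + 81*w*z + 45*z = 9*w + z*(81*w - 18) - 2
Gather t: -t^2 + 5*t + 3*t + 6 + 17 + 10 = -t^2 + 8*t + 33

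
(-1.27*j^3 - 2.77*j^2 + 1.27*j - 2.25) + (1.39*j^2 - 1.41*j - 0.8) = -1.27*j^3 - 1.38*j^2 - 0.14*j - 3.05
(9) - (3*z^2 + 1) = 8 - 3*z^2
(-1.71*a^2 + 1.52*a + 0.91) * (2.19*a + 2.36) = -3.7449*a^3 - 0.7068*a^2 + 5.5801*a + 2.1476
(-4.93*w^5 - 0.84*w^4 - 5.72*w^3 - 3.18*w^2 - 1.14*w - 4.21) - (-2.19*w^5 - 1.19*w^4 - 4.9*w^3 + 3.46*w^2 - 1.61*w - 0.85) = -2.74*w^5 + 0.35*w^4 - 0.819999999999999*w^3 - 6.64*w^2 + 0.47*w - 3.36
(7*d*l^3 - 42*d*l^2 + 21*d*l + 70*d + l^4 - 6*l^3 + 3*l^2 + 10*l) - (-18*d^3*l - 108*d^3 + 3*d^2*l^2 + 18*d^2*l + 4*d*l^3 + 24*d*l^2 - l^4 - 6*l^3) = 18*d^3*l + 108*d^3 - 3*d^2*l^2 - 18*d^2*l + 3*d*l^3 - 66*d*l^2 + 21*d*l + 70*d + 2*l^4 + 3*l^2 + 10*l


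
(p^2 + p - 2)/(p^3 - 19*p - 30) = (p - 1)/(p^2 - 2*p - 15)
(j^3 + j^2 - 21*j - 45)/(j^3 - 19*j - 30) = (j + 3)/(j + 2)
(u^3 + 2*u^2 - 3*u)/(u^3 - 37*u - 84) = u*(u - 1)/(u^2 - 3*u - 28)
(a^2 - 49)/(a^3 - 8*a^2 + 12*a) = (a^2 - 49)/(a*(a^2 - 8*a + 12))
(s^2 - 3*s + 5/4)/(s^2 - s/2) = (s - 5/2)/s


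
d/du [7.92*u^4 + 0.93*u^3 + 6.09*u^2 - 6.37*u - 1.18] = 31.68*u^3 + 2.79*u^2 + 12.18*u - 6.37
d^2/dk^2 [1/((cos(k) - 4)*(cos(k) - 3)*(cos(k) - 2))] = (-400*(1 - cos(k)^2)^2 + 12*sin(k)^6 + 3*cos(k)^6 + 99*cos(k)^5 + 342*cos(k)^3 + 66*cos(k)^2 - 1884*cos(k) + 1308)/((cos(k) - 4)^3*(cos(k) - 3)^3*(cos(k) - 2)^3)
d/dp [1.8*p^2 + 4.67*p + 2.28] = 3.6*p + 4.67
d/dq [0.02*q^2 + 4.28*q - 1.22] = 0.04*q + 4.28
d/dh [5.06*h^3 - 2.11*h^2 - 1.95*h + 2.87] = 15.18*h^2 - 4.22*h - 1.95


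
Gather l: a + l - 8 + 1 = a + l - 7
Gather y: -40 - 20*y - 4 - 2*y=-22*y - 44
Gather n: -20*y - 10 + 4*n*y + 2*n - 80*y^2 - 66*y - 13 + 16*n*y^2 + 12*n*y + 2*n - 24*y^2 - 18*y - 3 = n*(16*y^2 + 16*y + 4) - 104*y^2 - 104*y - 26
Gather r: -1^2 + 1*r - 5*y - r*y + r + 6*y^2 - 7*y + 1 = r*(2 - y) + 6*y^2 - 12*y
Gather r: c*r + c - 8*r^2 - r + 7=c - 8*r^2 + r*(c - 1) + 7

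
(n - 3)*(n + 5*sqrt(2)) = n^2 - 3*n + 5*sqrt(2)*n - 15*sqrt(2)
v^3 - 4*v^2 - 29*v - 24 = (v - 8)*(v + 1)*(v + 3)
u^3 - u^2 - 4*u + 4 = (u - 2)*(u - 1)*(u + 2)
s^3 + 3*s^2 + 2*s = s*(s + 1)*(s + 2)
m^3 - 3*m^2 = m^2*(m - 3)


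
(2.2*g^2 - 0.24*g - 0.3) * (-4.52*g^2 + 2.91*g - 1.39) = -9.944*g^4 + 7.4868*g^3 - 2.4004*g^2 - 0.5394*g + 0.417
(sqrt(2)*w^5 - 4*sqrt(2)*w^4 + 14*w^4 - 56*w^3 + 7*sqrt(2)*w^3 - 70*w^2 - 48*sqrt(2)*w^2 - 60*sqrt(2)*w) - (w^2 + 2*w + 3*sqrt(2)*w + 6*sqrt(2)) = sqrt(2)*w^5 - 4*sqrt(2)*w^4 + 14*w^4 - 56*w^3 + 7*sqrt(2)*w^3 - 71*w^2 - 48*sqrt(2)*w^2 - 63*sqrt(2)*w - 2*w - 6*sqrt(2)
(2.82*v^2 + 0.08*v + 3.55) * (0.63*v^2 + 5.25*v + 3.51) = 1.7766*v^4 + 14.8554*v^3 + 12.5547*v^2 + 18.9183*v + 12.4605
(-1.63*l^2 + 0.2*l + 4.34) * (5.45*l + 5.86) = -8.8835*l^3 - 8.4618*l^2 + 24.825*l + 25.4324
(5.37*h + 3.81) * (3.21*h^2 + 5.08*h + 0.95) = 17.2377*h^3 + 39.5097*h^2 + 24.4563*h + 3.6195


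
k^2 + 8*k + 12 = (k + 2)*(k + 6)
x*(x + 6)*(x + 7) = x^3 + 13*x^2 + 42*x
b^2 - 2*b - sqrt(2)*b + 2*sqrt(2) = (b - 2)*(b - sqrt(2))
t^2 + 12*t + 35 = (t + 5)*(t + 7)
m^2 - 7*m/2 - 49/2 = (m - 7)*(m + 7/2)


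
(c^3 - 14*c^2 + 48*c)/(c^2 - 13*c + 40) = c*(c - 6)/(c - 5)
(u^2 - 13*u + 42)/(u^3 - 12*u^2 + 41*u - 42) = (u - 6)/(u^2 - 5*u + 6)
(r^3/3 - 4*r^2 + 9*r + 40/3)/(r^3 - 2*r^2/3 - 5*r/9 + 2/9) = 3*(r^3 - 12*r^2 + 27*r + 40)/(9*r^3 - 6*r^2 - 5*r + 2)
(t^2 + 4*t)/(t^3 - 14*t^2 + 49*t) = (t + 4)/(t^2 - 14*t + 49)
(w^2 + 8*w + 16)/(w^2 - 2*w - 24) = (w + 4)/(w - 6)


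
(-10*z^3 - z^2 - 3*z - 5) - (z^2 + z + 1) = -10*z^3 - 2*z^2 - 4*z - 6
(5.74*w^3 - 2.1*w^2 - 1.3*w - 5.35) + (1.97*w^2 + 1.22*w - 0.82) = 5.74*w^3 - 0.13*w^2 - 0.0800000000000001*w - 6.17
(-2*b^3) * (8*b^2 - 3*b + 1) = -16*b^5 + 6*b^4 - 2*b^3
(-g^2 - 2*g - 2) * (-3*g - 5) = 3*g^3 + 11*g^2 + 16*g + 10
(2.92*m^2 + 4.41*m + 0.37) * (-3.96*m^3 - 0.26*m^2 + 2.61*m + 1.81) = -11.5632*m^5 - 18.2228*m^4 + 5.0094*m^3 + 16.6991*m^2 + 8.9478*m + 0.6697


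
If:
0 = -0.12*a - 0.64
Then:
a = -5.33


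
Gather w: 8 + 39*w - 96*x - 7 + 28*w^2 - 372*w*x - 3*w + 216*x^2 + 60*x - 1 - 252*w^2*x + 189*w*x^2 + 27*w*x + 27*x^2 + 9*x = w^2*(28 - 252*x) + w*(189*x^2 - 345*x + 36) + 243*x^2 - 27*x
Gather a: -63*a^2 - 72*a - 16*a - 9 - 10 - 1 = -63*a^2 - 88*a - 20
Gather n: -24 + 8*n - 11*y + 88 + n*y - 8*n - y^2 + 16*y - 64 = n*y - y^2 + 5*y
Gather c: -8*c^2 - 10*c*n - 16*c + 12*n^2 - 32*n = -8*c^2 + c*(-10*n - 16) + 12*n^2 - 32*n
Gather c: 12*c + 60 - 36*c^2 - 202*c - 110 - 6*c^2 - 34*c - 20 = -42*c^2 - 224*c - 70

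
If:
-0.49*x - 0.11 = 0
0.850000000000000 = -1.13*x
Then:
No Solution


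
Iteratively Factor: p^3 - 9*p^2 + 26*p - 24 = (p - 2)*(p^2 - 7*p + 12) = (p - 3)*(p - 2)*(p - 4)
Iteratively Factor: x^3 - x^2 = (x)*(x^2 - x) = x*(x - 1)*(x)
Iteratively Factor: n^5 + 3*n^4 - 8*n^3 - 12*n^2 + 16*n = (n - 1)*(n^4 + 4*n^3 - 4*n^2 - 16*n) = n*(n - 1)*(n^3 + 4*n^2 - 4*n - 16) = n*(n - 2)*(n - 1)*(n^2 + 6*n + 8) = n*(n - 2)*(n - 1)*(n + 2)*(n + 4)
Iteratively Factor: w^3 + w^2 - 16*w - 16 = (w - 4)*(w^2 + 5*w + 4) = (w - 4)*(w + 1)*(w + 4)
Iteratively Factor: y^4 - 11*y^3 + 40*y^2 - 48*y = (y)*(y^3 - 11*y^2 + 40*y - 48) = y*(y - 4)*(y^2 - 7*y + 12) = y*(y - 4)*(y - 3)*(y - 4)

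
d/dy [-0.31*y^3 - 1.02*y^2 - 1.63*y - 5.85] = -0.93*y^2 - 2.04*y - 1.63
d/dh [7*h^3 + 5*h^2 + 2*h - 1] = 21*h^2 + 10*h + 2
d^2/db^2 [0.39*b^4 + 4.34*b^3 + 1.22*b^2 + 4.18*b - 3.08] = 4.68*b^2 + 26.04*b + 2.44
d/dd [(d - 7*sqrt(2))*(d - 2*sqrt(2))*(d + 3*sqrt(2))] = 3*d^2 - 12*sqrt(2)*d - 26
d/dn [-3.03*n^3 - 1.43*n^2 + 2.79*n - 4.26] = -9.09*n^2 - 2.86*n + 2.79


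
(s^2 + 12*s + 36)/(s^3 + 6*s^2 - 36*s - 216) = 1/(s - 6)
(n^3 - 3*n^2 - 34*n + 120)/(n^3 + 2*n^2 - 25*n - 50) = (n^2 + 2*n - 24)/(n^2 + 7*n + 10)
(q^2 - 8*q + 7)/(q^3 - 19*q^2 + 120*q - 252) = (q - 1)/(q^2 - 12*q + 36)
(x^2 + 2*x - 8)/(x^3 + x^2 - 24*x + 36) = (x + 4)/(x^2 + 3*x - 18)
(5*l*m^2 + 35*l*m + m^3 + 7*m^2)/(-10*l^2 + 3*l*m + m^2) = m*(-m - 7)/(2*l - m)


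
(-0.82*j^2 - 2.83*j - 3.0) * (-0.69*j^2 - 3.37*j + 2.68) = 0.5658*j^4 + 4.7161*j^3 + 9.4095*j^2 + 2.5256*j - 8.04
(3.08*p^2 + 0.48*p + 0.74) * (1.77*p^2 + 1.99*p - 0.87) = 5.4516*p^4 + 6.9788*p^3 - 0.4146*p^2 + 1.055*p - 0.6438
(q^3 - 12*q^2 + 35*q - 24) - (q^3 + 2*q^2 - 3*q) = -14*q^2 + 38*q - 24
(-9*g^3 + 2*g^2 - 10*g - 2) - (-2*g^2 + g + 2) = -9*g^3 + 4*g^2 - 11*g - 4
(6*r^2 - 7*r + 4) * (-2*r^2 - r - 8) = -12*r^4 + 8*r^3 - 49*r^2 + 52*r - 32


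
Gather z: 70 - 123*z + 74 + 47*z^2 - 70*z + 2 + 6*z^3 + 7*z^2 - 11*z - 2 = 6*z^3 + 54*z^2 - 204*z + 144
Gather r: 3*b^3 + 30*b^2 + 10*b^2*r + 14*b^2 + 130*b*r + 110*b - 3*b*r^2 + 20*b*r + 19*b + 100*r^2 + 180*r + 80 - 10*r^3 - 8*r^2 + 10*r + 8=3*b^3 + 44*b^2 + 129*b - 10*r^3 + r^2*(92 - 3*b) + r*(10*b^2 + 150*b + 190) + 88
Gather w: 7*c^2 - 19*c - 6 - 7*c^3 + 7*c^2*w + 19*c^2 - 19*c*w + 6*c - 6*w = -7*c^3 + 26*c^2 - 13*c + w*(7*c^2 - 19*c - 6) - 6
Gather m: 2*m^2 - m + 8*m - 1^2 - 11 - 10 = 2*m^2 + 7*m - 22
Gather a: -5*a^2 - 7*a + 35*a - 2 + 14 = -5*a^2 + 28*a + 12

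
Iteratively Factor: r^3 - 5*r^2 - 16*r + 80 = (r + 4)*(r^2 - 9*r + 20) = (r - 4)*(r + 4)*(r - 5)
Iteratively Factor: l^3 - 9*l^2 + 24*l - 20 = (l - 5)*(l^2 - 4*l + 4) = (l - 5)*(l - 2)*(l - 2)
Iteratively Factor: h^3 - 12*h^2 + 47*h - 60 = (h - 4)*(h^2 - 8*h + 15) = (h - 4)*(h - 3)*(h - 5)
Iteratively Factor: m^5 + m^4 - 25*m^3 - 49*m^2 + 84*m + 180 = (m + 2)*(m^4 - m^3 - 23*m^2 - 3*m + 90) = (m - 2)*(m + 2)*(m^3 + m^2 - 21*m - 45) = (m - 2)*(m + 2)*(m + 3)*(m^2 - 2*m - 15) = (m - 5)*(m - 2)*(m + 2)*(m + 3)*(m + 3)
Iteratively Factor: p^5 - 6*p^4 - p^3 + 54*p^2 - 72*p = (p + 3)*(p^4 - 9*p^3 + 26*p^2 - 24*p) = (p - 2)*(p + 3)*(p^3 - 7*p^2 + 12*p) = p*(p - 2)*(p + 3)*(p^2 - 7*p + 12) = p*(p - 4)*(p - 2)*(p + 3)*(p - 3)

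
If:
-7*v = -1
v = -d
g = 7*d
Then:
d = -1/7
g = -1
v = 1/7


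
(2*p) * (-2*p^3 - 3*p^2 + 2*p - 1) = -4*p^4 - 6*p^3 + 4*p^2 - 2*p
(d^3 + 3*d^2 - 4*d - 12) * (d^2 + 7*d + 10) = d^5 + 10*d^4 + 27*d^3 - 10*d^2 - 124*d - 120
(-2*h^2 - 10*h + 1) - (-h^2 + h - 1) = -h^2 - 11*h + 2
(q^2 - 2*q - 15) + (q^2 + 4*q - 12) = 2*q^2 + 2*q - 27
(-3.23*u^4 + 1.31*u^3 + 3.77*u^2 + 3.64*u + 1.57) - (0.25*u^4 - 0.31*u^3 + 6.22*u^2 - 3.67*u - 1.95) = -3.48*u^4 + 1.62*u^3 - 2.45*u^2 + 7.31*u + 3.52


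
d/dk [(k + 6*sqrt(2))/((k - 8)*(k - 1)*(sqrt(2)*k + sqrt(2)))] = (-sqrt(2)*k^3 - 18*k^2 + 4*sqrt(2)*k^2 + 96*k + 4*sqrt(2) + 6)/(k^6 - 16*k^5 + 62*k^4 + 32*k^3 - 127*k^2 - 16*k + 64)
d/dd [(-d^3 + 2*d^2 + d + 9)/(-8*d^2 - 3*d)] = (8*d^4 + 6*d^3 + 2*d^2 + 144*d + 27)/(d^2*(64*d^2 + 48*d + 9))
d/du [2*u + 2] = 2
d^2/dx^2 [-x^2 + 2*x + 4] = -2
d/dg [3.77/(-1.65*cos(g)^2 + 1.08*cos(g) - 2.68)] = (4.0716 - 12.441*cos(g))*sin(g)/(1.65*cos(g)^2 - 1.08*cos(g) + 2.68)^2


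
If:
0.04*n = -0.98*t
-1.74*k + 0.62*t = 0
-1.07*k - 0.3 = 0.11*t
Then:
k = -0.22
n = 14.96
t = -0.61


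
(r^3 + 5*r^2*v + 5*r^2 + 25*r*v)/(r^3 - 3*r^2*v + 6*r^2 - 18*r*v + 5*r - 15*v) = r*(r + 5*v)/(r^2 - 3*r*v + r - 3*v)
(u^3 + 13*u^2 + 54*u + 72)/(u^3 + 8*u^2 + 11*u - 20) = (u^2 + 9*u + 18)/(u^2 + 4*u - 5)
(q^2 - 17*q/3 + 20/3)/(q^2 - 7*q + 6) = (3*q^2 - 17*q + 20)/(3*(q^2 - 7*q + 6))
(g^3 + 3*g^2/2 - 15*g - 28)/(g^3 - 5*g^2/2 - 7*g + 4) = (2*g + 7)/(2*g - 1)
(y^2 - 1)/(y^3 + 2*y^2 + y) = (y - 1)/(y*(y + 1))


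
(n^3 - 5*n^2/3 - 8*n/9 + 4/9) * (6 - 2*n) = -2*n^4 + 28*n^3/3 - 74*n^2/9 - 56*n/9 + 8/3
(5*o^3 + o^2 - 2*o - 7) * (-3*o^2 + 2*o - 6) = -15*o^5 + 7*o^4 - 22*o^3 + 11*o^2 - 2*o + 42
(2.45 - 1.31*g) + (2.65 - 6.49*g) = 5.1 - 7.8*g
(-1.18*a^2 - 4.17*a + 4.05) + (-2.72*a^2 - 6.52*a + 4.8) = -3.9*a^2 - 10.69*a + 8.85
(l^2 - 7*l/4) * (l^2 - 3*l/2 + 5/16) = l^4 - 13*l^3/4 + 47*l^2/16 - 35*l/64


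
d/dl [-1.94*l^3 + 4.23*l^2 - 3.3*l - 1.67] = -5.82*l^2 + 8.46*l - 3.3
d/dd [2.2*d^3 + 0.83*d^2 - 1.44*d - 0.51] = 6.6*d^2 + 1.66*d - 1.44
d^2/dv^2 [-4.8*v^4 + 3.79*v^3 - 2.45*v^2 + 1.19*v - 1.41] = -57.6*v^2 + 22.74*v - 4.9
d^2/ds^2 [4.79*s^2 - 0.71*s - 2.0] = 9.58000000000000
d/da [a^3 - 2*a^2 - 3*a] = 3*a^2 - 4*a - 3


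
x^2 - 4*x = x*(x - 4)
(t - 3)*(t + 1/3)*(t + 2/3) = t^3 - 2*t^2 - 25*t/9 - 2/3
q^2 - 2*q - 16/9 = (q - 8/3)*(q + 2/3)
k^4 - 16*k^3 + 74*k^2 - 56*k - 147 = (k - 7)^2*(k - 3)*(k + 1)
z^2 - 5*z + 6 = (z - 3)*(z - 2)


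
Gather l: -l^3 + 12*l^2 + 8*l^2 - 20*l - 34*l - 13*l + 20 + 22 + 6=-l^3 + 20*l^2 - 67*l + 48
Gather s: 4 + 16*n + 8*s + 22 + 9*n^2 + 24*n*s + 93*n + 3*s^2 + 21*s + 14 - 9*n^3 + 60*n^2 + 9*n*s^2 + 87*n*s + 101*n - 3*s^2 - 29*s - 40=-9*n^3 + 69*n^2 + 9*n*s^2 + 111*n*s + 210*n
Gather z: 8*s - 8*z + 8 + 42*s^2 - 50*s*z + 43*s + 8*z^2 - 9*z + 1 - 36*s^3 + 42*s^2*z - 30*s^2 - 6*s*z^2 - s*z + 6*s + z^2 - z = -36*s^3 + 12*s^2 + 57*s + z^2*(9 - 6*s) + z*(42*s^2 - 51*s - 18) + 9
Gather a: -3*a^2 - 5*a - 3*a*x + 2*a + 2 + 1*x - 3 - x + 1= -3*a^2 + a*(-3*x - 3)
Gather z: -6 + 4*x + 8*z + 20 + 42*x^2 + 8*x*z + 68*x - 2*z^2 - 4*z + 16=42*x^2 + 72*x - 2*z^2 + z*(8*x + 4) + 30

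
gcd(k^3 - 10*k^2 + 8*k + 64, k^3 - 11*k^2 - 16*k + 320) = k - 8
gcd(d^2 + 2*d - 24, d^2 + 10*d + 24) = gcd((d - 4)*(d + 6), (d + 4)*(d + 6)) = d + 6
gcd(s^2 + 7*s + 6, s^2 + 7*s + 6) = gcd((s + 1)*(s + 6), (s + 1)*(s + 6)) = s^2 + 7*s + 6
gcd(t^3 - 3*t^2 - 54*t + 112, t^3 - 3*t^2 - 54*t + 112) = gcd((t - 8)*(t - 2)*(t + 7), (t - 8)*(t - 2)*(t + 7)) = t^3 - 3*t^2 - 54*t + 112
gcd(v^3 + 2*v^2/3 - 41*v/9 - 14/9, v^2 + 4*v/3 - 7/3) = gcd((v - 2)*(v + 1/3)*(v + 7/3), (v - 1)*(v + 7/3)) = v + 7/3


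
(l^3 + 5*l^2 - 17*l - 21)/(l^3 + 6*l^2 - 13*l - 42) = (l + 1)/(l + 2)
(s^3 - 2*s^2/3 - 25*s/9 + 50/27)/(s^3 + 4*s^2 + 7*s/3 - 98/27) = (9*s^2 - 25)/(9*s^2 + 42*s + 49)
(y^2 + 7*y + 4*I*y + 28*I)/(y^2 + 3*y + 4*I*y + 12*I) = (y + 7)/(y + 3)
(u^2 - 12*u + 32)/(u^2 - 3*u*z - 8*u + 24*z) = (4 - u)/(-u + 3*z)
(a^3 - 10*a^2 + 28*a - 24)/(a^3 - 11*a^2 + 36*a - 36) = (a - 2)/(a - 3)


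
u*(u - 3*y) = u^2 - 3*u*y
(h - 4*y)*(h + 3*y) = h^2 - h*y - 12*y^2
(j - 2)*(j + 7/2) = j^2 + 3*j/2 - 7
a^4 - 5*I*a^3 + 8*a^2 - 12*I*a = a*(a - 6*I)*(a - I)*(a + 2*I)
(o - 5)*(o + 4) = o^2 - o - 20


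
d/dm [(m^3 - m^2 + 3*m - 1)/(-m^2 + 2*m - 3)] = (-m^4 + 4*m^3 - 8*m^2 + 4*m - 7)/(m^4 - 4*m^3 + 10*m^2 - 12*m + 9)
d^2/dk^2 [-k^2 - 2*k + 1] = -2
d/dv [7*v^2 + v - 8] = 14*v + 1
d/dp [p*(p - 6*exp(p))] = -p*(6*exp(p) - 1) + p - 6*exp(p)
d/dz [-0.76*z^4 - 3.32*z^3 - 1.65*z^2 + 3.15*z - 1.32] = -3.04*z^3 - 9.96*z^2 - 3.3*z + 3.15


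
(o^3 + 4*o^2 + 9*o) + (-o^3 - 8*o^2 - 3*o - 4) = -4*o^2 + 6*o - 4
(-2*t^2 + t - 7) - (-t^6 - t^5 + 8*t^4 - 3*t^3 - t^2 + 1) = t^6 + t^5 - 8*t^4 + 3*t^3 - t^2 + t - 8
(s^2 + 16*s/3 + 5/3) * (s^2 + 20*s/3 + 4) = s^4 + 12*s^3 + 371*s^2/9 + 292*s/9 + 20/3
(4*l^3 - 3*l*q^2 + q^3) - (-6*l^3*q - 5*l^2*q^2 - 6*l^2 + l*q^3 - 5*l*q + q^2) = 6*l^3*q + 4*l^3 + 5*l^2*q^2 + 6*l^2 - l*q^3 - 3*l*q^2 + 5*l*q + q^3 - q^2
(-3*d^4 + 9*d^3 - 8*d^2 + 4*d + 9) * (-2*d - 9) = 6*d^5 + 9*d^4 - 65*d^3 + 64*d^2 - 54*d - 81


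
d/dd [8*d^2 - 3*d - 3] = 16*d - 3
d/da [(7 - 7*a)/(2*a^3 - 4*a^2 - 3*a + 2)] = 7*(4*a^3 - 10*a^2 + 8*a + 1)/(4*a^6 - 16*a^5 + 4*a^4 + 32*a^3 - 7*a^2 - 12*a + 4)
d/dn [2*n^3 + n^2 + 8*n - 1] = 6*n^2 + 2*n + 8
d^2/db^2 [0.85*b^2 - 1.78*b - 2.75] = 1.70000000000000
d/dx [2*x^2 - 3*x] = 4*x - 3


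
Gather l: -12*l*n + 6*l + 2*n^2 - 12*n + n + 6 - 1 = l*(6 - 12*n) + 2*n^2 - 11*n + 5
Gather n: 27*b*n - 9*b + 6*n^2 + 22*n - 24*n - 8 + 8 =-9*b + 6*n^2 + n*(27*b - 2)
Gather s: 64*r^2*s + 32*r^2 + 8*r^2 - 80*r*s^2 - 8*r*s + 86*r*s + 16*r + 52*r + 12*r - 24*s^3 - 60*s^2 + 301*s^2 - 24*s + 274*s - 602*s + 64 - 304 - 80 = 40*r^2 + 80*r - 24*s^3 + s^2*(241 - 80*r) + s*(64*r^2 + 78*r - 352) - 320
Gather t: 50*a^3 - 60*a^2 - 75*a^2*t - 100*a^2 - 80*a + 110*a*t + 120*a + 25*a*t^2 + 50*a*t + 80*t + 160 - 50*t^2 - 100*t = 50*a^3 - 160*a^2 + 40*a + t^2*(25*a - 50) + t*(-75*a^2 + 160*a - 20) + 160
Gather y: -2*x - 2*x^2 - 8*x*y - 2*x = -2*x^2 - 8*x*y - 4*x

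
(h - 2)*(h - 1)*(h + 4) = h^3 + h^2 - 10*h + 8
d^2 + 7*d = d*(d + 7)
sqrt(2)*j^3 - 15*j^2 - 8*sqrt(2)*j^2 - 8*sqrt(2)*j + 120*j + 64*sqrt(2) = (j - 8)*(j - 8*sqrt(2))*(sqrt(2)*j + 1)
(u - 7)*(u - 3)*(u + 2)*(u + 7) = u^4 - u^3 - 55*u^2 + 49*u + 294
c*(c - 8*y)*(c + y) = c^3 - 7*c^2*y - 8*c*y^2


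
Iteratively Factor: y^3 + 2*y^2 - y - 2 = (y - 1)*(y^2 + 3*y + 2) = (y - 1)*(y + 1)*(y + 2)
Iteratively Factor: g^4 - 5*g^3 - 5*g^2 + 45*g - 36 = (g - 4)*(g^3 - g^2 - 9*g + 9) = (g - 4)*(g + 3)*(g^2 - 4*g + 3) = (g - 4)*(g - 1)*(g + 3)*(g - 3)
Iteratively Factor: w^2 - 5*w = (w)*(w - 5)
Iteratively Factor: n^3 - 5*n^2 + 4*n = (n)*(n^2 - 5*n + 4) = n*(n - 1)*(n - 4)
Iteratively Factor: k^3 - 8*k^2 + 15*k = (k - 5)*(k^2 - 3*k) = (k - 5)*(k - 3)*(k)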